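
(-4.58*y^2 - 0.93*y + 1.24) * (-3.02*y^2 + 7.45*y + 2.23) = 13.8316*y^4 - 31.3124*y^3 - 20.8867*y^2 + 7.1641*y + 2.7652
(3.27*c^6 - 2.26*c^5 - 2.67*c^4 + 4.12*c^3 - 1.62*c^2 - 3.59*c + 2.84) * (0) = 0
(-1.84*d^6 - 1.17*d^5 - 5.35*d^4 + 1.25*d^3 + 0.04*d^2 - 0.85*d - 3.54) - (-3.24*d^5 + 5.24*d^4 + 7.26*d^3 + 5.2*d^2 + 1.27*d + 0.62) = -1.84*d^6 + 2.07*d^5 - 10.59*d^4 - 6.01*d^3 - 5.16*d^2 - 2.12*d - 4.16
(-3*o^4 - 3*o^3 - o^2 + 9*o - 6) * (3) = -9*o^4 - 9*o^3 - 3*o^2 + 27*o - 18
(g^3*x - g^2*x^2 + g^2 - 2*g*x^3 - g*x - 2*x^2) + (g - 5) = g^3*x - g^2*x^2 + g^2 - 2*g*x^3 - g*x + g - 2*x^2 - 5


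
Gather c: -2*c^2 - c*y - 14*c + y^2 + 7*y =-2*c^2 + c*(-y - 14) + y^2 + 7*y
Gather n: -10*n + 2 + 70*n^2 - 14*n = 70*n^2 - 24*n + 2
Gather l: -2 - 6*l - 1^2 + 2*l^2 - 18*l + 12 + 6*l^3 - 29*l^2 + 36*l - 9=6*l^3 - 27*l^2 + 12*l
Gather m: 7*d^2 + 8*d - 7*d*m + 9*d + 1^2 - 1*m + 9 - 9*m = 7*d^2 + 17*d + m*(-7*d - 10) + 10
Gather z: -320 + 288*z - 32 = 288*z - 352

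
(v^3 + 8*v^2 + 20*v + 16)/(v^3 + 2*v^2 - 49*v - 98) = (v^2 + 6*v + 8)/(v^2 - 49)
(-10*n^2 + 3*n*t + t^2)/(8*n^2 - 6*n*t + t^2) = (5*n + t)/(-4*n + t)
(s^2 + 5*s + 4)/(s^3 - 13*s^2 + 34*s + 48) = (s + 4)/(s^2 - 14*s + 48)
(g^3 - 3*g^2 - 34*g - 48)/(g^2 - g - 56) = (g^2 + 5*g + 6)/(g + 7)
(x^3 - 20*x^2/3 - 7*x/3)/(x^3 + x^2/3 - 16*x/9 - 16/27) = 9*x*(x - 7)/(9*x^2 - 16)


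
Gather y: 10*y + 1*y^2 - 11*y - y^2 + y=0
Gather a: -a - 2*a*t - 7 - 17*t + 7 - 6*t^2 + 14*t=a*(-2*t - 1) - 6*t^2 - 3*t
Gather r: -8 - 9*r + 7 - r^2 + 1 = -r^2 - 9*r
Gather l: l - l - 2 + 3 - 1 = 0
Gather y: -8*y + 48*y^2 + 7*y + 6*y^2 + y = 54*y^2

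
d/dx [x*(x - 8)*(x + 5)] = 3*x^2 - 6*x - 40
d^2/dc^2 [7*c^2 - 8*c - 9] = 14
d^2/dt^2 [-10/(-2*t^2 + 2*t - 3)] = 40*(-2*t^2 + 2*t + 2*(2*t - 1)^2 - 3)/(2*t^2 - 2*t + 3)^3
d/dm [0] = 0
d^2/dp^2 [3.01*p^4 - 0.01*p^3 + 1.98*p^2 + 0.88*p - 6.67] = 36.12*p^2 - 0.06*p + 3.96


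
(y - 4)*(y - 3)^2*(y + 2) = y^4 - 8*y^3 + 13*y^2 + 30*y - 72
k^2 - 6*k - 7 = (k - 7)*(k + 1)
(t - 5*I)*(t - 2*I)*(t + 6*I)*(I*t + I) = I*t^4 + t^3 + I*t^3 + t^2 + 32*I*t^2 + 60*t + 32*I*t + 60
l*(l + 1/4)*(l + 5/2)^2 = l^4 + 21*l^3/4 + 15*l^2/2 + 25*l/16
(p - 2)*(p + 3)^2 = p^3 + 4*p^2 - 3*p - 18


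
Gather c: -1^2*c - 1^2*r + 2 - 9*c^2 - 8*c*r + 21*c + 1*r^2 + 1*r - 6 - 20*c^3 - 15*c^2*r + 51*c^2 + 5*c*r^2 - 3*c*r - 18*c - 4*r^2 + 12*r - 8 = -20*c^3 + c^2*(42 - 15*r) + c*(5*r^2 - 11*r + 2) - 3*r^2 + 12*r - 12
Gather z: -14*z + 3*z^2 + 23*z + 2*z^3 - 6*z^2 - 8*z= 2*z^3 - 3*z^2 + z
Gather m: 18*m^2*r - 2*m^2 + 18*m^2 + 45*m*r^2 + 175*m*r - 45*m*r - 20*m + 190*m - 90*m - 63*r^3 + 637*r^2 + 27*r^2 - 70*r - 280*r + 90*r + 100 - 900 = m^2*(18*r + 16) + m*(45*r^2 + 130*r + 80) - 63*r^3 + 664*r^2 - 260*r - 800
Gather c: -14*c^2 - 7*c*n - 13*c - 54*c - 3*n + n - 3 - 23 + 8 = -14*c^2 + c*(-7*n - 67) - 2*n - 18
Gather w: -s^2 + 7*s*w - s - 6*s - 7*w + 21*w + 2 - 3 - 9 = -s^2 - 7*s + w*(7*s + 14) - 10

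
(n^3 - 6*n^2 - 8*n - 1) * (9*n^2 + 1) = 9*n^5 - 54*n^4 - 71*n^3 - 15*n^2 - 8*n - 1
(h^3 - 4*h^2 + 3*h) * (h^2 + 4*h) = h^5 - 13*h^3 + 12*h^2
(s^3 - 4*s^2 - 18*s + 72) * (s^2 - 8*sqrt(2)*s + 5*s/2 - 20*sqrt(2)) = s^5 - 8*sqrt(2)*s^4 - 3*s^4/2 - 28*s^3 + 12*sqrt(2)*s^3 + 27*s^2 + 224*sqrt(2)*s^2 - 216*sqrt(2)*s + 180*s - 1440*sqrt(2)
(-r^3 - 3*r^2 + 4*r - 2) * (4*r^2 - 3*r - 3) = -4*r^5 - 9*r^4 + 28*r^3 - 11*r^2 - 6*r + 6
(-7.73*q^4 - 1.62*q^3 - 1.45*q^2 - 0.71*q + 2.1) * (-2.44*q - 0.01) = 18.8612*q^5 + 4.0301*q^4 + 3.5542*q^3 + 1.7469*q^2 - 5.1169*q - 0.021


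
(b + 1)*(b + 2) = b^2 + 3*b + 2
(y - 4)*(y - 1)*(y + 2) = y^3 - 3*y^2 - 6*y + 8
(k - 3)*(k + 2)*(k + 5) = k^3 + 4*k^2 - 11*k - 30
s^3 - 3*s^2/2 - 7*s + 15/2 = (s - 3)*(s - 1)*(s + 5/2)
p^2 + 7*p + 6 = (p + 1)*(p + 6)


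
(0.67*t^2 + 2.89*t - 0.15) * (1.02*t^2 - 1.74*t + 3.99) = 0.6834*t^4 + 1.782*t^3 - 2.5083*t^2 + 11.7921*t - 0.5985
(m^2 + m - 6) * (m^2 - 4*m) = m^4 - 3*m^3 - 10*m^2 + 24*m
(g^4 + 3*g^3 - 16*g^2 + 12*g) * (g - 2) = g^5 + g^4 - 22*g^3 + 44*g^2 - 24*g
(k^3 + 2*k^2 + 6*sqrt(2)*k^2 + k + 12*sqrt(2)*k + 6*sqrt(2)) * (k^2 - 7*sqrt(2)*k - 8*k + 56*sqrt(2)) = k^5 - 6*k^4 - sqrt(2)*k^4 - 99*k^3 + 6*sqrt(2)*k^3 + 15*sqrt(2)*k^2 + 496*k^2 + 8*sqrt(2)*k + 1260*k + 672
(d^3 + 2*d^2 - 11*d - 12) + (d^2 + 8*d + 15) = d^3 + 3*d^2 - 3*d + 3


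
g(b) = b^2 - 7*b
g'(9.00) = 11.00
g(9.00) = 18.00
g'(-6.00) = -19.00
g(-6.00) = 78.00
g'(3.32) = -0.36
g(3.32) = -12.22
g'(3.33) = -0.34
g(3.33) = -12.22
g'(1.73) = -3.54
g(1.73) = -9.12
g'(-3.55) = -14.10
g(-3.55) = 37.45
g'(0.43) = -6.14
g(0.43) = -2.83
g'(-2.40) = -11.80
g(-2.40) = 22.56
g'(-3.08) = -13.16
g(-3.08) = 31.05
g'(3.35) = -0.30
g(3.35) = -12.23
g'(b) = 2*b - 7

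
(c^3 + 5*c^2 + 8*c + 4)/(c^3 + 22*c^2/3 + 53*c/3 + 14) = 3*(c^2 + 3*c + 2)/(3*c^2 + 16*c + 21)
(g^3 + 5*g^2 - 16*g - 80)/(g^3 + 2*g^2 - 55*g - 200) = (g^2 - 16)/(g^2 - 3*g - 40)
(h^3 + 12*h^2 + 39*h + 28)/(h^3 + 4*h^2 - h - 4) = (h + 7)/(h - 1)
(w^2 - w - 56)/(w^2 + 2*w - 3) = (w^2 - w - 56)/(w^2 + 2*w - 3)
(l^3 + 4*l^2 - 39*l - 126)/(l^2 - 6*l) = l + 10 + 21/l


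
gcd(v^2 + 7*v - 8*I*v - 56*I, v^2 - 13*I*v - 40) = v - 8*I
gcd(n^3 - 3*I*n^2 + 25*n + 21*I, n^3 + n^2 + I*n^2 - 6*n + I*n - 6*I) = n + I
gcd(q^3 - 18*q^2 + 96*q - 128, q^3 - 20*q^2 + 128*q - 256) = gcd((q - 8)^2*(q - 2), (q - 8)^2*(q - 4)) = q^2 - 16*q + 64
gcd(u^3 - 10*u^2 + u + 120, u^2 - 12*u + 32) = u - 8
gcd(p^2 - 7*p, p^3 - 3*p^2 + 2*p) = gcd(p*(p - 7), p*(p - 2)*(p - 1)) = p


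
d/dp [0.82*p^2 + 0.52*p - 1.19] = 1.64*p + 0.52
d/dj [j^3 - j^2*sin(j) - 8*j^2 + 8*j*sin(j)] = -j^2*cos(j) + 3*j^2 - 2*j*sin(j) + 8*j*cos(j) - 16*j + 8*sin(j)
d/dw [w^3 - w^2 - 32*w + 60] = 3*w^2 - 2*w - 32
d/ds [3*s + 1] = 3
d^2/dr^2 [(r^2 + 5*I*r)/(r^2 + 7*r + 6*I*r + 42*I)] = (r^3*(-14 - 2*I) - 252*I*r^2 + 1260*r - 588 + 2520*I)/(r^6 + r^5*(21 + 18*I) + r^4*(39 + 378*I) + r^3*(-1925 + 2430*I) + r^2*(-15876 + 1638*I) + r*(-37044 - 31752*I) - 74088*I)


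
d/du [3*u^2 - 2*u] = 6*u - 2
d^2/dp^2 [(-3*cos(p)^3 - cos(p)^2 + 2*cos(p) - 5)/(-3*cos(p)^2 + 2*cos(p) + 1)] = (9*(1 - cos(p)^2)^2 - 27*cos(p)^6 + 27*cos(p)^5 - 241*cos(p)^3 - 112*cos(p)^2 + 106*cos(p) - 89)/((cos(p) - 1)^2*(3*cos(p) + 1)^3)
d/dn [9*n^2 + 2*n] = 18*n + 2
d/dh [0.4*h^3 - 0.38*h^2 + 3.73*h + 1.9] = 1.2*h^2 - 0.76*h + 3.73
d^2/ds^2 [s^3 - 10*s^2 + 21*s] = 6*s - 20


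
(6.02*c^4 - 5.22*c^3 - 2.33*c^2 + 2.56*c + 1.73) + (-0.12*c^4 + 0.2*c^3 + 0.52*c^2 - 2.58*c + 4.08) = 5.9*c^4 - 5.02*c^3 - 1.81*c^2 - 0.02*c + 5.81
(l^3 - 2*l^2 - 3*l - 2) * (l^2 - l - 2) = l^5 - 3*l^4 - 3*l^3 + 5*l^2 + 8*l + 4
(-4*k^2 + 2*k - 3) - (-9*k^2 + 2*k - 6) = 5*k^2 + 3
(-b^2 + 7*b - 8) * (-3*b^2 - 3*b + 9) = 3*b^4 - 18*b^3 - 6*b^2 + 87*b - 72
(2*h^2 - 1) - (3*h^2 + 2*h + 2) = -h^2 - 2*h - 3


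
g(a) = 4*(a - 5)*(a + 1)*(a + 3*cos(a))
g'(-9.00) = 2034.43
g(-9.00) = -5256.56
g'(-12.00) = 604.40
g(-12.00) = -7082.39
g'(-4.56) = -4.33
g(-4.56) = -682.77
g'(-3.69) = 231.77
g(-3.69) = -584.41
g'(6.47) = 356.23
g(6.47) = 413.66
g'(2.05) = 60.09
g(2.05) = -24.00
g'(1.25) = 49.16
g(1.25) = -74.11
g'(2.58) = 20.90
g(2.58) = -1.41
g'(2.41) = 36.06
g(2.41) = -6.28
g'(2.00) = 62.20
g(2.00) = -27.06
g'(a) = 4*(1 - 3*sin(a))*(a - 5)*(a + 1) + 4*(a - 5)*(a + 3*cos(a)) + 4*(a + 1)*(a + 3*cos(a)) = -4*(a - 5)*(a + 1)*(3*sin(a) - 1) + 4*(a - 5)*(a + 3*cos(a)) + 4*(a + 1)*(a + 3*cos(a))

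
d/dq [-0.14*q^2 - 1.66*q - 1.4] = -0.28*q - 1.66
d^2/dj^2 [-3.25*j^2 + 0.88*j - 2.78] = -6.50000000000000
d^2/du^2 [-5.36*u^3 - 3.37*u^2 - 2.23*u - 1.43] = -32.16*u - 6.74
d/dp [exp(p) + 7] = exp(p)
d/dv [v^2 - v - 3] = 2*v - 1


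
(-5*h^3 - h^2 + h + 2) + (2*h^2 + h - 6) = -5*h^3 + h^2 + 2*h - 4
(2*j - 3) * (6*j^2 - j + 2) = 12*j^3 - 20*j^2 + 7*j - 6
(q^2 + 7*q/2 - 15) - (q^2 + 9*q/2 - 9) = -q - 6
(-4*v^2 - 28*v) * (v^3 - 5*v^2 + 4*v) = -4*v^5 - 8*v^4 + 124*v^3 - 112*v^2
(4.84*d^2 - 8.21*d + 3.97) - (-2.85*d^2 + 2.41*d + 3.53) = 7.69*d^2 - 10.62*d + 0.44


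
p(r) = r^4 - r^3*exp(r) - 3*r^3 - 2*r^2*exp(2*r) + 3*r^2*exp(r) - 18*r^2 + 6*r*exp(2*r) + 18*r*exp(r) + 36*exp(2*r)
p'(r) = -r^3*exp(r) + 4*r^3 - 4*r^2*exp(2*r) - 9*r^2 + 8*r*exp(2*r) + 24*r*exp(r) - 36*r + 78*exp(2*r) + 18*exp(r)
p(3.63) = 46640.15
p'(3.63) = 79377.15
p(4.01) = 87708.79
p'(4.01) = 141875.94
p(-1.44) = -26.72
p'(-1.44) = 21.28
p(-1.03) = -16.25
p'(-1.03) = 29.50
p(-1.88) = -33.31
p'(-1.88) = 7.30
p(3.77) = 59074.80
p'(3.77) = 98885.83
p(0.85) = 242.17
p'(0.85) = 502.13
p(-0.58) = -0.54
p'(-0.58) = 42.04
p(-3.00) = 0.00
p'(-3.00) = -82.30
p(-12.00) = 23328.01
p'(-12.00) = -7775.99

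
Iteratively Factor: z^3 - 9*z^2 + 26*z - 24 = (z - 2)*(z^2 - 7*z + 12) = (z - 3)*(z - 2)*(z - 4)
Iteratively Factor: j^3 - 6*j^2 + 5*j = (j - 1)*(j^2 - 5*j) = (j - 5)*(j - 1)*(j)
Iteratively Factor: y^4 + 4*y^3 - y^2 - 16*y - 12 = (y + 3)*(y^3 + y^2 - 4*y - 4) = (y + 1)*(y + 3)*(y^2 - 4) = (y + 1)*(y + 2)*(y + 3)*(y - 2)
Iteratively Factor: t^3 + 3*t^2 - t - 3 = (t + 1)*(t^2 + 2*t - 3) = (t + 1)*(t + 3)*(t - 1)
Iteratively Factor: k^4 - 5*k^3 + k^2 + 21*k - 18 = (k - 3)*(k^3 - 2*k^2 - 5*k + 6) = (k - 3)*(k + 2)*(k^2 - 4*k + 3) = (k - 3)^2*(k + 2)*(k - 1)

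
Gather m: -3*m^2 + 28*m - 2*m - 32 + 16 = -3*m^2 + 26*m - 16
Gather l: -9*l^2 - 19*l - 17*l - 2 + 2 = -9*l^2 - 36*l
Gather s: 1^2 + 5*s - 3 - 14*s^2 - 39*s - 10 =-14*s^2 - 34*s - 12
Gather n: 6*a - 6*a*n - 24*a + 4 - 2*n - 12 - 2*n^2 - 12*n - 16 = -18*a - 2*n^2 + n*(-6*a - 14) - 24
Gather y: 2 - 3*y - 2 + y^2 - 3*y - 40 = y^2 - 6*y - 40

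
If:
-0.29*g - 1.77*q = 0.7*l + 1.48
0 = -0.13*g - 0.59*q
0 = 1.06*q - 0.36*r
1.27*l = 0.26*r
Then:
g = 7.67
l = -1.02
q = -1.69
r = -4.98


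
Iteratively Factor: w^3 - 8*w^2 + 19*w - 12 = (w - 1)*(w^2 - 7*w + 12) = (w - 3)*(w - 1)*(w - 4)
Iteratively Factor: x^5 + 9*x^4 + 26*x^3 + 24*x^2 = (x + 4)*(x^4 + 5*x^3 + 6*x^2) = (x + 3)*(x + 4)*(x^3 + 2*x^2) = x*(x + 3)*(x + 4)*(x^2 + 2*x) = x^2*(x + 3)*(x + 4)*(x + 2)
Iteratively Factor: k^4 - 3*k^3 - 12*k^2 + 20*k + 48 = (k - 4)*(k^3 + k^2 - 8*k - 12) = (k - 4)*(k + 2)*(k^2 - k - 6) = (k - 4)*(k + 2)^2*(k - 3)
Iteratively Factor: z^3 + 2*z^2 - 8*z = (z + 4)*(z^2 - 2*z) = z*(z + 4)*(z - 2)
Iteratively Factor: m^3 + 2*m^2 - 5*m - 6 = (m + 1)*(m^2 + m - 6) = (m + 1)*(m + 3)*(m - 2)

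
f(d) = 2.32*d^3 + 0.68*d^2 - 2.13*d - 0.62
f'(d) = 6.96*d^2 + 1.36*d - 2.13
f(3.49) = 98.85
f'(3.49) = 87.39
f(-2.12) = -15.15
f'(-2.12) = 26.27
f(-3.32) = -70.95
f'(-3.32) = 70.07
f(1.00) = 0.25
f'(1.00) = 6.19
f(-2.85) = -42.73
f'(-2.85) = 50.53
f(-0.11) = -0.38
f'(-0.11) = -2.20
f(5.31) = 354.60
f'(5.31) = 201.34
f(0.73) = -0.91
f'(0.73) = 2.57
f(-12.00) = -3886.10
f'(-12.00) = 983.79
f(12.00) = 4080.70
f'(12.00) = 1016.43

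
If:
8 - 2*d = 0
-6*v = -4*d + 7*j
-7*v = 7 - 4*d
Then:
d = 4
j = 58/49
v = 9/7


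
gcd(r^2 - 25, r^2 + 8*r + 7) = 1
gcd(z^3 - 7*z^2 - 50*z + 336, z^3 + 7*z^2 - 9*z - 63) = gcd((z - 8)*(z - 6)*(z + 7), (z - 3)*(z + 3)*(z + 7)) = z + 7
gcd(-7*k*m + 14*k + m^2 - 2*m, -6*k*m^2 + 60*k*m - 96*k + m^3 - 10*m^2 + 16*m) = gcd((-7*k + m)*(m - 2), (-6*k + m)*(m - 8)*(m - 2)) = m - 2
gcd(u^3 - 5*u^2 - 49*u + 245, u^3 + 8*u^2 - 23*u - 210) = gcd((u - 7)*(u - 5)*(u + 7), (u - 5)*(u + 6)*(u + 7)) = u^2 + 2*u - 35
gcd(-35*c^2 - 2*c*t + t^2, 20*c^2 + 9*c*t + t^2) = 5*c + t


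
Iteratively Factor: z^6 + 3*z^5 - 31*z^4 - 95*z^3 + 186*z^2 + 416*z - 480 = (z + 4)*(z^5 - z^4 - 27*z^3 + 13*z^2 + 134*z - 120) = (z - 1)*(z + 4)*(z^4 - 27*z^2 - 14*z + 120) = (z - 1)*(z + 4)^2*(z^3 - 4*z^2 - 11*z + 30) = (z - 1)*(z + 3)*(z + 4)^2*(z^2 - 7*z + 10) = (z - 5)*(z - 1)*(z + 3)*(z + 4)^2*(z - 2)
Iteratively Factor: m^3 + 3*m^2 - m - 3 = (m + 1)*(m^2 + 2*m - 3) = (m - 1)*(m + 1)*(m + 3)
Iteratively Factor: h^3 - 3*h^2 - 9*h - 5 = (h - 5)*(h^2 + 2*h + 1) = (h - 5)*(h + 1)*(h + 1)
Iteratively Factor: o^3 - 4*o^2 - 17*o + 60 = (o + 4)*(o^2 - 8*o + 15) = (o - 5)*(o + 4)*(o - 3)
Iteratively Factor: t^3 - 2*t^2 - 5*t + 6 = (t - 3)*(t^2 + t - 2) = (t - 3)*(t + 2)*(t - 1)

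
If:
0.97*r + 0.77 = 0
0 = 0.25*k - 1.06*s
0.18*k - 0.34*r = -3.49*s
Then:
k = -0.27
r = -0.79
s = -0.06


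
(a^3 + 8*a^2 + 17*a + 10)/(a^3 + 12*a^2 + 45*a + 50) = (a + 1)/(a + 5)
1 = 1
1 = 1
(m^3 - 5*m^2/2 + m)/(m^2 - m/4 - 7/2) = 2*m*(2*m - 1)/(4*m + 7)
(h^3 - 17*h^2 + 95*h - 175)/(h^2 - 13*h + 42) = (h^2 - 10*h + 25)/(h - 6)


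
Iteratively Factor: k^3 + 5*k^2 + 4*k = (k + 1)*(k^2 + 4*k) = (k + 1)*(k + 4)*(k)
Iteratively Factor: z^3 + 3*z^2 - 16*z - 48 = (z + 4)*(z^2 - z - 12) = (z - 4)*(z + 4)*(z + 3)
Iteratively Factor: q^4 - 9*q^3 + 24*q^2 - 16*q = (q)*(q^3 - 9*q^2 + 24*q - 16) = q*(q - 1)*(q^2 - 8*q + 16) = q*(q - 4)*(q - 1)*(q - 4)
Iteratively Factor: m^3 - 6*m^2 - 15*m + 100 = (m + 4)*(m^2 - 10*m + 25) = (m - 5)*(m + 4)*(m - 5)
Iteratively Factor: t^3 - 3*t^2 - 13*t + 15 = (t + 3)*(t^2 - 6*t + 5) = (t - 5)*(t + 3)*(t - 1)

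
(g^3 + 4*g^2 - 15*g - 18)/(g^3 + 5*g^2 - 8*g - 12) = (g - 3)/(g - 2)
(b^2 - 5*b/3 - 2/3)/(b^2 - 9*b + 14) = (b + 1/3)/(b - 7)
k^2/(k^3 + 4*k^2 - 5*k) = k/(k^2 + 4*k - 5)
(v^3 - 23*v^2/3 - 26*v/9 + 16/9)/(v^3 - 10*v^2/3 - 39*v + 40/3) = (v + 2/3)/(v + 5)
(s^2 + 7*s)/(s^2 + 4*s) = (s + 7)/(s + 4)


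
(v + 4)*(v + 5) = v^2 + 9*v + 20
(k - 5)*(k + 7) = k^2 + 2*k - 35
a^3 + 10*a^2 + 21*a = a*(a + 3)*(a + 7)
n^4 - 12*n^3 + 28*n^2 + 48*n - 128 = (n - 8)*(n - 4)*(n - 2)*(n + 2)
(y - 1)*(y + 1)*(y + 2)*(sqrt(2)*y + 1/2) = sqrt(2)*y^4 + y^3/2 + 2*sqrt(2)*y^3 - sqrt(2)*y^2 + y^2 - 2*sqrt(2)*y - y/2 - 1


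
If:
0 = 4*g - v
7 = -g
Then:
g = -7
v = -28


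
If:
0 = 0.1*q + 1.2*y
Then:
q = -12.0*y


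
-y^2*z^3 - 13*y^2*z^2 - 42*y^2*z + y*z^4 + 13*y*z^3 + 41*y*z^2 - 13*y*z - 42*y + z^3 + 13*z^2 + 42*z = (-y + z)*(z + 6)*(z + 7)*(y*z + 1)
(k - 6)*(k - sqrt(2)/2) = k^2 - 6*k - sqrt(2)*k/2 + 3*sqrt(2)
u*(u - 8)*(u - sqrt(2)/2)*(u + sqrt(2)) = u^4 - 8*u^3 + sqrt(2)*u^3/2 - 4*sqrt(2)*u^2 - u^2 + 8*u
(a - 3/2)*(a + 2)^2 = a^3 + 5*a^2/2 - 2*a - 6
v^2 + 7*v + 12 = (v + 3)*(v + 4)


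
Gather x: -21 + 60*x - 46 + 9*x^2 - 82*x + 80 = 9*x^2 - 22*x + 13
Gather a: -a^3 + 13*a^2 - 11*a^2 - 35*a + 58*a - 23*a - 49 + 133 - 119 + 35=-a^3 + 2*a^2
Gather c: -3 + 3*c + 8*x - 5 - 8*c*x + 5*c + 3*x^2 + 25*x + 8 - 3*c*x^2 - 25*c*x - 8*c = c*(-3*x^2 - 33*x) + 3*x^2 + 33*x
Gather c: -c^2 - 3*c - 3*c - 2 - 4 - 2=-c^2 - 6*c - 8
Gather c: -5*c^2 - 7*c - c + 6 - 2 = -5*c^2 - 8*c + 4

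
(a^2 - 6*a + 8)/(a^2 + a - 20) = (a - 2)/(a + 5)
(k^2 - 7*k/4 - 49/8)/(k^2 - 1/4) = (8*k^2 - 14*k - 49)/(2*(4*k^2 - 1))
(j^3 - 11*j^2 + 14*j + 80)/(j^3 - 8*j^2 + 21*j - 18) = (j^3 - 11*j^2 + 14*j + 80)/(j^3 - 8*j^2 + 21*j - 18)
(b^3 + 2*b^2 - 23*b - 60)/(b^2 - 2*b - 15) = b + 4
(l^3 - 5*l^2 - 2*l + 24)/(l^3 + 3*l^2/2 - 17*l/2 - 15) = 2*(l - 4)/(2*l + 5)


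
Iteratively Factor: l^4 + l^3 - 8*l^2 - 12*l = (l - 3)*(l^3 + 4*l^2 + 4*l) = (l - 3)*(l + 2)*(l^2 + 2*l) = l*(l - 3)*(l + 2)*(l + 2)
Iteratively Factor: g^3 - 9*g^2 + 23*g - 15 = (g - 1)*(g^2 - 8*g + 15) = (g - 3)*(g - 1)*(g - 5)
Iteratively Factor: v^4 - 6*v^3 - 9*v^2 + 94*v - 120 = (v - 3)*(v^3 - 3*v^2 - 18*v + 40) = (v - 3)*(v + 4)*(v^2 - 7*v + 10) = (v - 5)*(v - 3)*(v + 4)*(v - 2)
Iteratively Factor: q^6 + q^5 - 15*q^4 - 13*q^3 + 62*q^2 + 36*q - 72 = (q - 3)*(q^5 + 4*q^4 - 3*q^3 - 22*q^2 - 4*q + 24) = (q - 3)*(q + 3)*(q^4 + q^3 - 6*q^2 - 4*q + 8) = (q - 3)*(q - 2)*(q + 3)*(q^3 + 3*q^2 - 4) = (q - 3)*(q - 2)*(q + 2)*(q + 3)*(q^2 + q - 2) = (q - 3)*(q - 2)*(q - 1)*(q + 2)*(q + 3)*(q + 2)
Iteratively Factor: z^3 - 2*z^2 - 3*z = (z - 3)*(z^2 + z) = z*(z - 3)*(z + 1)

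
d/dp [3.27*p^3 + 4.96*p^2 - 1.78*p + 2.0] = 9.81*p^2 + 9.92*p - 1.78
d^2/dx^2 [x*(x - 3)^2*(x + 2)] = 12*x^2 - 24*x - 6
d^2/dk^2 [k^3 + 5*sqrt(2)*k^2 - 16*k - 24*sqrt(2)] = 6*k + 10*sqrt(2)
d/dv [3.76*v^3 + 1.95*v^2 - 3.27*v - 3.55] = 11.28*v^2 + 3.9*v - 3.27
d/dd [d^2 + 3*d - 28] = 2*d + 3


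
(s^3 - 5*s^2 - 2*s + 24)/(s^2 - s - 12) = (s^2 - s - 6)/(s + 3)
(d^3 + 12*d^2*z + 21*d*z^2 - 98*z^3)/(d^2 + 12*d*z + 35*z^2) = (d^2 + 5*d*z - 14*z^2)/(d + 5*z)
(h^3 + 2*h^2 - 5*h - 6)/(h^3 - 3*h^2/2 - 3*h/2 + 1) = 2*(h + 3)/(2*h - 1)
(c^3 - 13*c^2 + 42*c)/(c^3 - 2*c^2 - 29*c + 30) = c*(c - 7)/(c^2 + 4*c - 5)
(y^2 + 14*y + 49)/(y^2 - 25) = (y^2 + 14*y + 49)/(y^2 - 25)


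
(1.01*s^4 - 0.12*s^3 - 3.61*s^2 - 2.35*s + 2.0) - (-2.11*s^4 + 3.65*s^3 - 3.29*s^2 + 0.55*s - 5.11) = 3.12*s^4 - 3.77*s^3 - 0.32*s^2 - 2.9*s + 7.11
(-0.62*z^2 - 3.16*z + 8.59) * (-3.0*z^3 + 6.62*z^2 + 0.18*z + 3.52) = 1.86*z^5 + 5.3756*z^4 - 46.8008*z^3 + 54.1146*z^2 - 9.577*z + 30.2368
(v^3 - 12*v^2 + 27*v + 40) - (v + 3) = v^3 - 12*v^2 + 26*v + 37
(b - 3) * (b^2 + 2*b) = b^3 - b^2 - 6*b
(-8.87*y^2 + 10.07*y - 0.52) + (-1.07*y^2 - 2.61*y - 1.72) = -9.94*y^2 + 7.46*y - 2.24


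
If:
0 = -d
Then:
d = 0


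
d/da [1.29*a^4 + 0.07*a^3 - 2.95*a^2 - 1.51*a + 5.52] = 5.16*a^3 + 0.21*a^2 - 5.9*a - 1.51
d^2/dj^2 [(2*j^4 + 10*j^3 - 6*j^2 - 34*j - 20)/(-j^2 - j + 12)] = 4*(-j^6 - 3*j^5 + 33*j^4 + 45*j^3 - 546*j^2 - 1518*j + 766)/(j^6 + 3*j^5 - 33*j^4 - 71*j^3 + 396*j^2 + 432*j - 1728)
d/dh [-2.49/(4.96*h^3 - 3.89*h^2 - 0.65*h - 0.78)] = (37.0512*h^2 - 19.3722*h - 1.6185)/(-4.96*h^3 + 3.89*h^2 + 0.65*h + 0.78)^2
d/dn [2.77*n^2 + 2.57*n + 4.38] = 5.54*n + 2.57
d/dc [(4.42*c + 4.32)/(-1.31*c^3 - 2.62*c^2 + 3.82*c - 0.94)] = (11.5804*c^3 + 28.558*c^2 + 22.6368*c - 20.6572)/(1.7161*c^6 + 6.8644*c^5 - 3.144*c^4 - 17.554*c^3 + 19.518*c^2 - 7.1816*c + 0.8836)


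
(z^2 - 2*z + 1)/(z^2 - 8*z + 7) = (z - 1)/(z - 7)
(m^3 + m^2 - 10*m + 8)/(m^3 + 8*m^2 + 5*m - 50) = (m^2 + 3*m - 4)/(m^2 + 10*m + 25)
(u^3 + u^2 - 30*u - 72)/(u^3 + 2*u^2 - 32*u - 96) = (u + 3)/(u + 4)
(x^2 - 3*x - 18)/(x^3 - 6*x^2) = (x + 3)/x^2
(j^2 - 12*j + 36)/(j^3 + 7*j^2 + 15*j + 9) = (j^2 - 12*j + 36)/(j^3 + 7*j^2 + 15*j + 9)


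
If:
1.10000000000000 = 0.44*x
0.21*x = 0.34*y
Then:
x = 2.50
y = 1.54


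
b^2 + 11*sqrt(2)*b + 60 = (b + 5*sqrt(2))*(b + 6*sqrt(2))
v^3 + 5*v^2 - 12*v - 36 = (v - 3)*(v + 2)*(v + 6)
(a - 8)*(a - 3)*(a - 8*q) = a^3 - 8*a^2*q - 11*a^2 + 88*a*q + 24*a - 192*q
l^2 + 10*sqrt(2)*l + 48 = (l + 4*sqrt(2))*(l + 6*sqrt(2))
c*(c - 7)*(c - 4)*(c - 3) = c^4 - 14*c^3 + 61*c^2 - 84*c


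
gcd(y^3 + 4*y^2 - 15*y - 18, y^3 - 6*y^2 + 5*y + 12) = y^2 - 2*y - 3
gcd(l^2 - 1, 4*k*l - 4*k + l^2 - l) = l - 1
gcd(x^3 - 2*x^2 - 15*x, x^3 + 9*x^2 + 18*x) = x^2 + 3*x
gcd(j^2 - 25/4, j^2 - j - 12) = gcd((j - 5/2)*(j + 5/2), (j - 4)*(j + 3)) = 1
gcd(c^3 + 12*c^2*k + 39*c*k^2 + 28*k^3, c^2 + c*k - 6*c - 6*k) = c + k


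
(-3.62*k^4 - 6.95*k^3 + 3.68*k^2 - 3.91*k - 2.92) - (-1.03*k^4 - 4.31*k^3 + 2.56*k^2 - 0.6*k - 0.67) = -2.59*k^4 - 2.64*k^3 + 1.12*k^2 - 3.31*k - 2.25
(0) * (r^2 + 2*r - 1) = 0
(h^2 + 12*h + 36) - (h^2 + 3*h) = 9*h + 36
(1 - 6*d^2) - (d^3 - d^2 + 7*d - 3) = -d^3 - 5*d^2 - 7*d + 4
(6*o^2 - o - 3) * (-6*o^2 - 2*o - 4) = -36*o^4 - 6*o^3 - 4*o^2 + 10*o + 12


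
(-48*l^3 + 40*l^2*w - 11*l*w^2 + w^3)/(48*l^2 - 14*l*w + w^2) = (-48*l^3 + 40*l^2*w - 11*l*w^2 + w^3)/(48*l^2 - 14*l*w + w^2)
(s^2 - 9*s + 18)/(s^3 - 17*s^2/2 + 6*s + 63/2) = 2*(s - 6)/(2*s^2 - 11*s - 21)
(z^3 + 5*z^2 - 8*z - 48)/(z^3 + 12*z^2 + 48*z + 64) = (z - 3)/(z + 4)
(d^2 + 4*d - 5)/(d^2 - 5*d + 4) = (d + 5)/(d - 4)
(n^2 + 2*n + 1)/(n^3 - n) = (n + 1)/(n*(n - 1))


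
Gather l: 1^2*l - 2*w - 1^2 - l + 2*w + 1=0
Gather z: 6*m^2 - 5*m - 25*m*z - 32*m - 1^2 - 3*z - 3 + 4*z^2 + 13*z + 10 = 6*m^2 - 37*m + 4*z^2 + z*(10 - 25*m) + 6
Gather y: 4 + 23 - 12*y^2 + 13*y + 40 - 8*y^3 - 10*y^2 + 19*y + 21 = -8*y^3 - 22*y^2 + 32*y + 88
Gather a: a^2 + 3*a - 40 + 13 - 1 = a^2 + 3*a - 28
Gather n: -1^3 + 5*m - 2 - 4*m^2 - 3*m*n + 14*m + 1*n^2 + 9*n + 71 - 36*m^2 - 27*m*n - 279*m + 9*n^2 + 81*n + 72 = -40*m^2 - 260*m + 10*n^2 + n*(90 - 30*m) + 140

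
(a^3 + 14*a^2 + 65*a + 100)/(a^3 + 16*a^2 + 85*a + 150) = (a + 4)/(a + 6)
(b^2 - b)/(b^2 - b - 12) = b*(1 - b)/(-b^2 + b + 12)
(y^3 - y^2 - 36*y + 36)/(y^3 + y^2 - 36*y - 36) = (y - 1)/(y + 1)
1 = 1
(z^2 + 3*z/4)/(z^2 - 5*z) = (z + 3/4)/(z - 5)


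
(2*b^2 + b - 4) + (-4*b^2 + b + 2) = -2*b^2 + 2*b - 2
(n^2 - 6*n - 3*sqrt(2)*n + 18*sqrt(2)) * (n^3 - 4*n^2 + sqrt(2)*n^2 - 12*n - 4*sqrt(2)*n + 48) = n^5 - 10*n^4 - 2*sqrt(2)*n^4 + 6*n^3 + 20*sqrt(2)*n^3 - 12*sqrt(2)*n^2 + 180*n^2 - 360*sqrt(2)*n - 432*n + 864*sqrt(2)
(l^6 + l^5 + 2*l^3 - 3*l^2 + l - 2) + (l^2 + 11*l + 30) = l^6 + l^5 + 2*l^3 - 2*l^2 + 12*l + 28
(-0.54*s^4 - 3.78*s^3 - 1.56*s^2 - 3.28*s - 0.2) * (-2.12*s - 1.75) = 1.1448*s^5 + 8.9586*s^4 + 9.9222*s^3 + 9.6836*s^2 + 6.164*s + 0.35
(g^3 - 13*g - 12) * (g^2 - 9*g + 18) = g^5 - 9*g^4 + 5*g^3 + 105*g^2 - 126*g - 216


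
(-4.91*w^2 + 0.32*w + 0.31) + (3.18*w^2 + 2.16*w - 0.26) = -1.73*w^2 + 2.48*w + 0.05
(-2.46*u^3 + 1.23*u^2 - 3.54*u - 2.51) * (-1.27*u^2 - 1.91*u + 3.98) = 3.1242*u^5 + 3.1365*u^4 - 7.6443*u^3 + 14.8445*u^2 - 9.2951*u - 9.9898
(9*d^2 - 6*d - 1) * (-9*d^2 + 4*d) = -81*d^4 + 90*d^3 - 15*d^2 - 4*d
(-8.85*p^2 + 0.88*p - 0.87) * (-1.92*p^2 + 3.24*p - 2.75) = 16.992*p^4 - 30.3636*p^3 + 28.8591*p^2 - 5.2388*p + 2.3925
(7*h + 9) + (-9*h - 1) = 8 - 2*h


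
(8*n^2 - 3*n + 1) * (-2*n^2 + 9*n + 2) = -16*n^4 + 78*n^3 - 13*n^2 + 3*n + 2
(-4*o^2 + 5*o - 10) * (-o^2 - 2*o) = 4*o^4 + 3*o^3 + 20*o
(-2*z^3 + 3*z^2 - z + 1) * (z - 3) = -2*z^4 + 9*z^3 - 10*z^2 + 4*z - 3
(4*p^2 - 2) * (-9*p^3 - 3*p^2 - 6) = -36*p^5 - 12*p^4 + 18*p^3 - 18*p^2 + 12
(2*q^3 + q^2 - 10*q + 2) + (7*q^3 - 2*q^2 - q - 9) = 9*q^3 - q^2 - 11*q - 7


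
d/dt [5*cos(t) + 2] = -5*sin(t)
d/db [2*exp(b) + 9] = 2*exp(b)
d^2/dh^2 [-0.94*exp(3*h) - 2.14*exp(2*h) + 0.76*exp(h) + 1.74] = (-8.46*exp(2*h) - 8.56*exp(h) + 0.76)*exp(h)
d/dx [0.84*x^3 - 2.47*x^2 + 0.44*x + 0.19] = 2.52*x^2 - 4.94*x + 0.44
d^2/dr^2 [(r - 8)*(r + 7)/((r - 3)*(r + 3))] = 2*(-r^3 - 141*r^2 - 27*r - 423)/(r^6 - 27*r^4 + 243*r^2 - 729)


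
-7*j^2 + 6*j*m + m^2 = (-j + m)*(7*j + m)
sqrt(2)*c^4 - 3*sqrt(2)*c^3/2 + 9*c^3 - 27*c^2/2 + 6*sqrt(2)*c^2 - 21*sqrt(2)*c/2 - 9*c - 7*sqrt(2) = (c - 2)*(c + sqrt(2))*(c + 7*sqrt(2)/2)*(sqrt(2)*c + sqrt(2)/2)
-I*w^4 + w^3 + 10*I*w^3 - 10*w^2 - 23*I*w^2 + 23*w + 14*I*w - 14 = (w - 7)*(w - 2)*(w - 1)*(-I*w + 1)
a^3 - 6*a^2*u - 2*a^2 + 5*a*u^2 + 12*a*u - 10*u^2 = (a - 2)*(a - 5*u)*(a - u)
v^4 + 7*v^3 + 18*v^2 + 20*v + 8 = (v + 1)*(v + 2)^3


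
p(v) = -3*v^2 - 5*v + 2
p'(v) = -6*v - 5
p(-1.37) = 3.22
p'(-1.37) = 3.22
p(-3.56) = -18.22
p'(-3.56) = 16.36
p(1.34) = -10.09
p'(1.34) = -13.04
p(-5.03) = -48.75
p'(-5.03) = 25.18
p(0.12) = 1.36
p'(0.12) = -5.72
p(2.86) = -36.84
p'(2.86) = -22.16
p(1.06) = -6.67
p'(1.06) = -11.36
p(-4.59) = -38.25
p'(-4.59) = 22.54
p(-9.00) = -196.00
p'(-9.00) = 49.00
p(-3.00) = -10.00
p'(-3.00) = 13.00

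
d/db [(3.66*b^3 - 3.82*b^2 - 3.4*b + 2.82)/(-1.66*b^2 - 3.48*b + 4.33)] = (-6.0756*b^4 - 25.4736*b^3 + 55.193*b^2 - 23.7188*b - 4.9084)/(2.7556*b^4 + 11.5536*b^3 - 2.2652*b^2 - 30.1368*b + 18.7489)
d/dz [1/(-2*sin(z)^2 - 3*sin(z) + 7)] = (4*sin(z) + 3)*cos(z)/(3*sin(z) - cos(2*z) - 6)^2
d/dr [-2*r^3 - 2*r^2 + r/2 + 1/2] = -6*r^2 - 4*r + 1/2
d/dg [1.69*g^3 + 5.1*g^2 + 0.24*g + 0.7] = 5.07*g^2 + 10.2*g + 0.24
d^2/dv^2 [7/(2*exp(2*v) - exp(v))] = 7*((1 - 8*exp(v))*(2*exp(v) - 1) + 2*(4*exp(v) - 1)^2)*exp(-v)/(2*exp(v) - 1)^3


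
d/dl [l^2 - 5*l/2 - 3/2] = 2*l - 5/2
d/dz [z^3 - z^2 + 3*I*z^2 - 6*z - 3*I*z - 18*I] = 3*z^2 + z*(-2 + 6*I) - 6 - 3*I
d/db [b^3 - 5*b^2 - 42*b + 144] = 3*b^2 - 10*b - 42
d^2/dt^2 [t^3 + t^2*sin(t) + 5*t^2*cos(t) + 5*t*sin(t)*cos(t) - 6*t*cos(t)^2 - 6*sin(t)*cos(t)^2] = -t^2*sin(t) - 5*t^2*cos(t) - 20*t*sin(t) - 10*t*sin(2*t) + 4*t*cos(t) + 12*t*cos(2*t) + 6*t + 7*sin(t)/2 + 12*sin(2*t) + 27*sin(3*t)/2 + 10*cos(t) + 10*cos(2*t)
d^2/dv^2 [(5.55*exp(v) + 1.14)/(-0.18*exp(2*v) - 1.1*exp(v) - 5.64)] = (-0.17982*exp(4*v) + 0.951155999999999*exp(3*v) + 33.129*exp(2*v) + 37.682112*exp(v) - 169.47072)*exp(v)/(0.005832*exp(6*v) + 0.10692*exp(5*v) + 1.201608*exp(4*v) + 8.03132*exp(3*v) + 37.650384*exp(2*v) + 104.97168*exp(v) + 179.406144)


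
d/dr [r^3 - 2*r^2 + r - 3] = 3*r^2 - 4*r + 1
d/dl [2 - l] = -1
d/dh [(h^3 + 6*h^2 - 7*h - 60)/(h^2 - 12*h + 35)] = (h^4 - 24*h^3 + 40*h^2 + 540*h - 965)/(h^4 - 24*h^3 + 214*h^2 - 840*h + 1225)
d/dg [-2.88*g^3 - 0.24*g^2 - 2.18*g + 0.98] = -8.64*g^2 - 0.48*g - 2.18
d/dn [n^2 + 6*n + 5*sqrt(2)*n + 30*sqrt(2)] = 2*n + 6 + 5*sqrt(2)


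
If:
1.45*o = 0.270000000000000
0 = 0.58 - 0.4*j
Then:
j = 1.45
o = 0.19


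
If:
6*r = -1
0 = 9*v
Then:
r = -1/6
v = 0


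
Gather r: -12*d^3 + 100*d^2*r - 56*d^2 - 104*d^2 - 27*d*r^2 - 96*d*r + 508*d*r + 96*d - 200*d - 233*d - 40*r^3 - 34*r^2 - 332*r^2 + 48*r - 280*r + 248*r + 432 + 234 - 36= -12*d^3 - 160*d^2 - 337*d - 40*r^3 + r^2*(-27*d - 366) + r*(100*d^2 + 412*d + 16) + 630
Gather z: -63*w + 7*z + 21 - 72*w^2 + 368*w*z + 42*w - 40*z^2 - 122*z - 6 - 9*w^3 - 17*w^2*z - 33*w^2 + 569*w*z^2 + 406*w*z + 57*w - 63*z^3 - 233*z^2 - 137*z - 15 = -9*w^3 - 105*w^2 + 36*w - 63*z^3 + z^2*(569*w - 273) + z*(-17*w^2 + 774*w - 252)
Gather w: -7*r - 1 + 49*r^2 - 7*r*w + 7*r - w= 49*r^2 + w*(-7*r - 1) - 1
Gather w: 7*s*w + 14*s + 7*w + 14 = 14*s + w*(7*s + 7) + 14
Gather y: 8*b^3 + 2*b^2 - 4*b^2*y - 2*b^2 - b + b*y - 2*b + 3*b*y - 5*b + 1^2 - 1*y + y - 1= 8*b^3 - 8*b + y*(-4*b^2 + 4*b)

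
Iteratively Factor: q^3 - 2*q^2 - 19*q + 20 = (q - 1)*(q^2 - q - 20) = (q - 1)*(q + 4)*(q - 5)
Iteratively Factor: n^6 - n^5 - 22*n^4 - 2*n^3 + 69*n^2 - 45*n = (n + 3)*(n^5 - 4*n^4 - 10*n^3 + 28*n^2 - 15*n) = (n - 1)*(n + 3)*(n^4 - 3*n^3 - 13*n^2 + 15*n) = n*(n - 1)*(n + 3)*(n^3 - 3*n^2 - 13*n + 15) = n*(n - 1)^2*(n + 3)*(n^2 - 2*n - 15) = n*(n - 1)^2*(n + 3)^2*(n - 5)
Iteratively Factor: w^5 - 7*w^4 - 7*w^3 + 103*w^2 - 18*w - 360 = (w - 5)*(w^4 - 2*w^3 - 17*w^2 + 18*w + 72) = (w - 5)*(w + 2)*(w^3 - 4*w^2 - 9*w + 36) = (w - 5)*(w - 4)*(w + 2)*(w^2 - 9) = (w - 5)*(w - 4)*(w - 3)*(w + 2)*(w + 3)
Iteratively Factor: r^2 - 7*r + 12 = (r - 4)*(r - 3)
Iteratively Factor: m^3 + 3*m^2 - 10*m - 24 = (m + 2)*(m^2 + m - 12) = (m + 2)*(m + 4)*(m - 3)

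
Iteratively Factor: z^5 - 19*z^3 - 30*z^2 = (z - 5)*(z^4 + 5*z^3 + 6*z^2) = (z - 5)*(z + 3)*(z^3 + 2*z^2) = z*(z - 5)*(z + 3)*(z^2 + 2*z) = z^2*(z - 5)*(z + 3)*(z + 2)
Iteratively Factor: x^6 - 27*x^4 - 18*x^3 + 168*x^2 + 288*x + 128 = (x + 1)*(x^5 - x^4 - 26*x^3 + 8*x^2 + 160*x + 128) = (x - 4)*(x + 1)*(x^4 + 3*x^3 - 14*x^2 - 48*x - 32) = (x - 4)*(x + 1)*(x + 4)*(x^3 - x^2 - 10*x - 8) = (x - 4)*(x + 1)^2*(x + 4)*(x^2 - 2*x - 8) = (x - 4)*(x + 1)^2*(x + 2)*(x + 4)*(x - 4)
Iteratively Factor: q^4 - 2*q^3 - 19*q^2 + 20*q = (q - 5)*(q^3 + 3*q^2 - 4*q) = (q - 5)*(q + 4)*(q^2 - q) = (q - 5)*(q - 1)*(q + 4)*(q)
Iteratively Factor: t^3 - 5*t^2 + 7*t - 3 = (t - 3)*(t^2 - 2*t + 1) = (t - 3)*(t - 1)*(t - 1)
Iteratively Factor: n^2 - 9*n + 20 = (n - 4)*(n - 5)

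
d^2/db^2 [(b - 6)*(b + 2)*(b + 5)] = 6*b + 2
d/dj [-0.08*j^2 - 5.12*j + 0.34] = -0.16*j - 5.12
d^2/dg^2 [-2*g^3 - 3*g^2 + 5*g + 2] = -12*g - 6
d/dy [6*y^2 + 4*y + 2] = 12*y + 4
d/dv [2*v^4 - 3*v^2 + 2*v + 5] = 8*v^3 - 6*v + 2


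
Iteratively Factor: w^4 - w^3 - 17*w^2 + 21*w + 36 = (w + 1)*(w^3 - 2*w^2 - 15*w + 36) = (w - 3)*(w + 1)*(w^2 + w - 12) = (w - 3)*(w + 1)*(w + 4)*(w - 3)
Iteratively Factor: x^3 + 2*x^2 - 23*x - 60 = (x + 3)*(x^2 - x - 20) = (x - 5)*(x + 3)*(x + 4)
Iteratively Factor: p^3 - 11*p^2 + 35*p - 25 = (p - 5)*(p^2 - 6*p + 5) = (p - 5)^2*(p - 1)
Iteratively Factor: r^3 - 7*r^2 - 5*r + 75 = (r + 3)*(r^2 - 10*r + 25) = (r - 5)*(r + 3)*(r - 5)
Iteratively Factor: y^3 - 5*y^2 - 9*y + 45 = (y + 3)*(y^2 - 8*y + 15) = (y - 3)*(y + 3)*(y - 5)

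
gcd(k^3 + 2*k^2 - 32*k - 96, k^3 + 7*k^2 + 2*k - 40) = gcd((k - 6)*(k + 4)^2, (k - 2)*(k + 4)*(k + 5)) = k + 4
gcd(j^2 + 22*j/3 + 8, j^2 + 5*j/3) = 1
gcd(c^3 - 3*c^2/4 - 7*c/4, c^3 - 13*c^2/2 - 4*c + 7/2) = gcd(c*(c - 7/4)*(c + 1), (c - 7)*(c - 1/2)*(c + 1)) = c + 1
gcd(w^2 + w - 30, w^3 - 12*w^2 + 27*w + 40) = w - 5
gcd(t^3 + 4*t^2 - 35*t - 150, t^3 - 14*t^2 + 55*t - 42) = t - 6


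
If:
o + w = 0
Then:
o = -w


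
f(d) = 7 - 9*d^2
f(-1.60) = -16.04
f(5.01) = -218.90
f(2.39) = -44.41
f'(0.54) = -9.72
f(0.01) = 7.00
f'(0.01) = -0.18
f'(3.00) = -54.00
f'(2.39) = -43.02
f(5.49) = -264.26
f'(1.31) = -23.58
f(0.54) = 4.38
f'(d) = -18*d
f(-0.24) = 6.48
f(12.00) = -1289.00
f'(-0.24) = 4.32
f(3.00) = -74.00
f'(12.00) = -216.00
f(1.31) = -8.44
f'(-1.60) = 28.80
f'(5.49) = -98.82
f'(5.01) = -90.18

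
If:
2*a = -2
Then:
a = -1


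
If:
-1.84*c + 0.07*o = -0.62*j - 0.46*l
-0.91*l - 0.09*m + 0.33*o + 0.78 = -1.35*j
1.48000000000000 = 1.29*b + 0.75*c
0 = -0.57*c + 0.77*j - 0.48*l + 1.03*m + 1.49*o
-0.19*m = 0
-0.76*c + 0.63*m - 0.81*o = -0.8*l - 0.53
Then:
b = 1.70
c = -0.96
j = -1.65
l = -1.60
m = 0.00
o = -0.03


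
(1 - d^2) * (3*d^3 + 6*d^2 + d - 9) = -3*d^5 - 6*d^4 + 2*d^3 + 15*d^2 + d - 9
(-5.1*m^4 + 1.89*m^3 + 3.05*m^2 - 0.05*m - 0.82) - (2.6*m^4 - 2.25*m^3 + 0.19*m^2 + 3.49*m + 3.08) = -7.7*m^4 + 4.14*m^3 + 2.86*m^2 - 3.54*m - 3.9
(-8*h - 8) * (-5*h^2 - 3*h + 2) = 40*h^3 + 64*h^2 + 8*h - 16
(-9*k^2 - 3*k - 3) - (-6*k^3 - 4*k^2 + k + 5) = 6*k^3 - 5*k^2 - 4*k - 8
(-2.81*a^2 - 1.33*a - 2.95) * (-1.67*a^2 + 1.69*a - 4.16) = 4.6927*a^4 - 2.5278*a^3 + 14.3684*a^2 + 0.547300000000001*a + 12.272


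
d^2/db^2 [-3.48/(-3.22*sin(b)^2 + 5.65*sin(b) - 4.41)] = (-144.328128*sin(b)^4 + 189.93492*sin(b)^3 + 303.068676*sin(b)^2 - 466.57926*sin(b) + 123.347208)/(3.22*sin(b)^2 - 5.65*sin(b) + 4.41)^3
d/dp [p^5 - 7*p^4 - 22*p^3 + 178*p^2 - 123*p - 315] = 5*p^4 - 28*p^3 - 66*p^2 + 356*p - 123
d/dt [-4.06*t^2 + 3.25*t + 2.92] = 3.25 - 8.12*t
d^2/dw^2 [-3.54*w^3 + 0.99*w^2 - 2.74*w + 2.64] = 1.98 - 21.24*w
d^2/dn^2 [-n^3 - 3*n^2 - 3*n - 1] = -6*n - 6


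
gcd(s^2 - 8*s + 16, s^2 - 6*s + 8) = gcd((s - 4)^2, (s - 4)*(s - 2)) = s - 4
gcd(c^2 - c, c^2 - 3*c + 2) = c - 1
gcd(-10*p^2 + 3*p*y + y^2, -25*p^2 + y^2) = 5*p + y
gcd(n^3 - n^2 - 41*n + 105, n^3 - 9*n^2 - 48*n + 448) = n + 7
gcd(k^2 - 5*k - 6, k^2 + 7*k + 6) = k + 1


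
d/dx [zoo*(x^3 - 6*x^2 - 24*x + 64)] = zoo*(x^2 + x + 1)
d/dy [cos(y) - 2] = -sin(y)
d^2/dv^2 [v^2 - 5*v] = 2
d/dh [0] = 0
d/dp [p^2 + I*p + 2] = 2*p + I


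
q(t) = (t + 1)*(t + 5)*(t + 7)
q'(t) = (t + 1)*(t + 5) + (t + 1)*(t + 7) + (t + 5)*(t + 7)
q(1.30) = 120.27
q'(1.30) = 85.87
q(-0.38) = 18.96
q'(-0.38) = 37.55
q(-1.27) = -5.77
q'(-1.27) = 18.82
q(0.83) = 83.54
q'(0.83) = 70.65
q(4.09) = 513.11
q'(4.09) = 203.52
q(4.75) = 658.73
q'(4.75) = 238.19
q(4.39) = 576.47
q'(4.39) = 218.96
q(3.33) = 372.59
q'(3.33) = 166.85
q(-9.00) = -64.00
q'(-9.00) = 56.00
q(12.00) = 4199.00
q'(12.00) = 791.00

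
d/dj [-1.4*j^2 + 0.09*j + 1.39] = 0.09 - 2.8*j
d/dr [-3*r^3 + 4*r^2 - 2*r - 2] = -9*r^2 + 8*r - 2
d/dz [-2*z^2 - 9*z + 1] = -4*z - 9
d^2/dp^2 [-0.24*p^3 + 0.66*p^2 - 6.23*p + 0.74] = 1.32 - 1.44*p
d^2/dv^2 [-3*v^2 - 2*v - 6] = -6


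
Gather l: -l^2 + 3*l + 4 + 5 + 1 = -l^2 + 3*l + 10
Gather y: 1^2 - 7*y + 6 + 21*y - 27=14*y - 20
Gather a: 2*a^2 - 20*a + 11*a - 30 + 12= 2*a^2 - 9*a - 18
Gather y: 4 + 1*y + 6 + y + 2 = 2*y + 12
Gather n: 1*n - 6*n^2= -6*n^2 + n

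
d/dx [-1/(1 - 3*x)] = -3/(3*x - 1)^2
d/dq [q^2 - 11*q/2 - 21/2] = 2*q - 11/2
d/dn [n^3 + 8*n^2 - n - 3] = 3*n^2 + 16*n - 1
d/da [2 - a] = -1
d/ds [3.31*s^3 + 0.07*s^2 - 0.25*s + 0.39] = 9.93*s^2 + 0.14*s - 0.25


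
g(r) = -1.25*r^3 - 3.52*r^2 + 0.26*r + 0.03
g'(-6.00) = -92.50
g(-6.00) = 141.75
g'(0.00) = 0.26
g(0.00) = 0.03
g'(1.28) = -14.90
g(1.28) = -8.03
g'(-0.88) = 3.55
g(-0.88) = -2.07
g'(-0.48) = 2.78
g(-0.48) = -0.77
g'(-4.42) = -41.88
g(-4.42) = 38.05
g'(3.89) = -83.87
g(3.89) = -125.80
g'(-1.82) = 0.65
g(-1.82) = -4.57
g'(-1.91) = 0.03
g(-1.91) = -4.60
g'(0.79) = -7.64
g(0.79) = -2.58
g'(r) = -3.75*r^2 - 7.04*r + 0.26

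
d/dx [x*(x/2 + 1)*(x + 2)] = (x/2 + 1)*(3*x + 2)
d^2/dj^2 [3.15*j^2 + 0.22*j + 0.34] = 6.30000000000000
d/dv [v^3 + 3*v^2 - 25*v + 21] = 3*v^2 + 6*v - 25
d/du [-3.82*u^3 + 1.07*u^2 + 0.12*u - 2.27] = -11.46*u^2 + 2.14*u + 0.12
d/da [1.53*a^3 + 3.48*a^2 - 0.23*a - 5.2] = 4.59*a^2 + 6.96*a - 0.23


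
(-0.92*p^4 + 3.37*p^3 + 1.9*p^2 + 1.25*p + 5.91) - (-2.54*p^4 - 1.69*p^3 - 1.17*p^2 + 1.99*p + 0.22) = 1.62*p^4 + 5.06*p^3 + 3.07*p^2 - 0.74*p + 5.69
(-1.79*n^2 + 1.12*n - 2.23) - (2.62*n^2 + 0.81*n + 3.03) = -4.41*n^2 + 0.31*n - 5.26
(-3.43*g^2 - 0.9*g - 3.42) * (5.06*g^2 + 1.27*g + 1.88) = -17.3558*g^4 - 8.9101*g^3 - 24.8966*g^2 - 6.0354*g - 6.4296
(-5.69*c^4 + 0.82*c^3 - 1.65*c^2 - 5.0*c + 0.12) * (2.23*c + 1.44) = -12.6887*c^5 - 6.365*c^4 - 2.4987*c^3 - 13.526*c^2 - 6.9324*c + 0.1728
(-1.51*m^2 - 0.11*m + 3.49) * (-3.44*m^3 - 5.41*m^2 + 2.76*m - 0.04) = 5.1944*m^5 + 8.5475*m^4 - 15.5781*m^3 - 19.1241*m^2 + 9.6368*m - 0.1396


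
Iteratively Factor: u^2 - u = (u - 1)*(u)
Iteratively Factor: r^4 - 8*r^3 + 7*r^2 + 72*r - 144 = (r - 4)*(r^3 - 4*r^2 - 9*r + 36) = (r - 4)^2*(r^2 - 9) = (r - 4)^2*(r + 3)*(r - 3)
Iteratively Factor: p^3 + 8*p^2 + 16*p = (p + 4)*(p^2 + 4*p) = (p + 4)^2*(p)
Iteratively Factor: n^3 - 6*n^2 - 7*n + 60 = (n - 5)*(n^2 - n - 12) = (n - 5)*(n + 3)*(n - 4)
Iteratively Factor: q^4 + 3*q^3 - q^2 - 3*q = (q + 1)*(q^3 + 2*q^2 - 3*q) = (q - 1)*(q + 1)*(q^2 + 3*q) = q*(q - 1)*(q + 1)*(q + 3)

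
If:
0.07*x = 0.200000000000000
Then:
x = 2.86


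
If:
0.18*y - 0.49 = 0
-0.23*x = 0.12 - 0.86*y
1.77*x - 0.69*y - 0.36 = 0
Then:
No Solution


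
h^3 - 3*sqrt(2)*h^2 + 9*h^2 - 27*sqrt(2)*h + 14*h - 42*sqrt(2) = (h + 2)*(h + 7)*(h - 3*sqrt(2))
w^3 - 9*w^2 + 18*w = w*(w - 6)*(w - 3)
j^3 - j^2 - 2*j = j*(j - 2)*(j + 1)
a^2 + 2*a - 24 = (a - 4)*(a + 6)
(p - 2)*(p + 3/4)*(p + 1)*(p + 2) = p^4 + 7*p^3/4 - 13*p^2/4 - 7*p - 3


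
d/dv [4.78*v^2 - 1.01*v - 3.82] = 9.56*v - 1.01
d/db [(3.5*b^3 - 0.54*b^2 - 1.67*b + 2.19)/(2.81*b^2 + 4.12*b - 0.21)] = (9.835*b^4 + 28.84*b^3 + 0.2629*b^2 - 12.081*b - 8.6721)/(7.8961*b^4 + 23.1544*b^3 + 15.7942*b^2 - 1.7304*b + 0.0441)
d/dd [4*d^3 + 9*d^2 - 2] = 6*d*(2*d + 3)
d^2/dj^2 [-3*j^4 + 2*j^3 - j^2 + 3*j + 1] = -36*j^2 + 12*j - 2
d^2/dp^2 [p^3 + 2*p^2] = 6*p + 4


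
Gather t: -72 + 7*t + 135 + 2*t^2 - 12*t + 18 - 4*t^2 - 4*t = -2*t^2 - 9*t + 81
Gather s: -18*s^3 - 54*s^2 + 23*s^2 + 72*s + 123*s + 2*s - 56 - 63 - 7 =-18*s^3 - 31*s^2 + 197*s - 126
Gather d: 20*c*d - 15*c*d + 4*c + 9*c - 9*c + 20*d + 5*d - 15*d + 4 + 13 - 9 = 4*c + d*(5*c + 10) + 8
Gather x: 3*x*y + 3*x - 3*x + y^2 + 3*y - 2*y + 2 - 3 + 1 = 3*x*y + y^2 + y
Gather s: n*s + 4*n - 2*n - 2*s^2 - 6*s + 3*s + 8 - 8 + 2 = 2*n - 2*s^2 + s*(n - 3) + 2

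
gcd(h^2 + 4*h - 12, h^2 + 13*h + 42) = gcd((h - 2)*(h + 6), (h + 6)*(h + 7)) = h + 6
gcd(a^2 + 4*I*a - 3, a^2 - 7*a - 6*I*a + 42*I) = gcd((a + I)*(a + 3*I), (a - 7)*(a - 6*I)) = 1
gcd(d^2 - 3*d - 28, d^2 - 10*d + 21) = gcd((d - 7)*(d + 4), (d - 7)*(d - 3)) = d - 7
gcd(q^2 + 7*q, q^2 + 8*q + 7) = q + 7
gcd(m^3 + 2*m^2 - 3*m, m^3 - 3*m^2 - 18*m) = m^2 + 3*m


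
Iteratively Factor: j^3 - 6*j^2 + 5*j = (j - 1)*(j^2 - 5*j) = (j - 5)*(j - 1)*(j)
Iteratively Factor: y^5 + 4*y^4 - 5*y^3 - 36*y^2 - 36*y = (y - 3)*(y^4 + 7*y^3 + 16*y^2 + 12*y) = y*(y - 3)*(y^3 + 7*y^2 + 16*y + 12) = y*(y - 3)*(y + 2)*(y^2 + 5*y + 6) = y*(y - 3)*(y + 2)*(y + 3)*(y + 2)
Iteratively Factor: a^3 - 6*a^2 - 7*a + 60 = (a - 4)*(a^2 - 2*a - 15) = (a - 4)*(a + 3)*(a - 5)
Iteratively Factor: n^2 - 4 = (n - 2)*(n + 2)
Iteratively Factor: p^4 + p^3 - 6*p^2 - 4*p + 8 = (p + 2)*(p^3 - p^2 - 4*p + 4) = (p - 2)*(p + 2)*(p^2 + p - 2) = (p - 2)*(p + 2)^2*(p - 1)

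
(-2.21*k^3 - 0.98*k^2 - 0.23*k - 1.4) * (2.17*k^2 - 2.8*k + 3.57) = -4.7957*k^5 + 4.0614*k^4 - 5.6448*k^3 - 5.8926*k^2 + 3.0989*k - 4.998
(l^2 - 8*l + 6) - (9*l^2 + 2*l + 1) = -8*l^2 - 10*l + 5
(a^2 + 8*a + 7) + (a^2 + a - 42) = 2*a^2 + 9*a - 35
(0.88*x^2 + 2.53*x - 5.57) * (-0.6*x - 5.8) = -0.528*x^3 - 6.622*x^2 - 11.332*x + 32.306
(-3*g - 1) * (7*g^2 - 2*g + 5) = -21*g^3 - g^2 - 13*g - 5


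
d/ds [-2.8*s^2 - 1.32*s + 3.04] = -5.6*s - 1.32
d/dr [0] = 0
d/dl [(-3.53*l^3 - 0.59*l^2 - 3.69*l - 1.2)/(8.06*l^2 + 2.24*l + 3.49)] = (-28.4518*l^4 - 15.8144*l^3 - 8.5393*l^2 + 15.2258*l - 10.1901)/(64.9636*l^4 + 36.1088*l^3 + 61.2764*l^2 + 15.6352*l + 12.1801)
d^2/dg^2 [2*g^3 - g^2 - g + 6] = 12*g - 2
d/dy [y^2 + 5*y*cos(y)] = -5*y*sin(y) + 2*y + 5*cos(y)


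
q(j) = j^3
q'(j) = 3*j^2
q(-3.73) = -51.90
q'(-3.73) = 41.74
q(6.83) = 318.61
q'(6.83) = 139.95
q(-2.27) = -11.70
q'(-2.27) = 15.46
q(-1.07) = -1.23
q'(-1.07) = 3.43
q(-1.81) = -5.93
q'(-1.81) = 9.83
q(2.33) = 12.65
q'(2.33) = 16.29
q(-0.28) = -0.02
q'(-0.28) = 0.24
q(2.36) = 13.14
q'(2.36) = 16.71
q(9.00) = 729.00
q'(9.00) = 243.00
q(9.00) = 729.00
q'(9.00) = 243.00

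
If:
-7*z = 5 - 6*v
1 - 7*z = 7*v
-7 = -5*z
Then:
No Solution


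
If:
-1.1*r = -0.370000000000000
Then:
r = 0.34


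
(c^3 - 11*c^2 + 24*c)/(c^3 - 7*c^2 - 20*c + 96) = c/(c + 4)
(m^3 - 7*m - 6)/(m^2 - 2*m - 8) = (m^2 - 2*m - 3)/(m - 4)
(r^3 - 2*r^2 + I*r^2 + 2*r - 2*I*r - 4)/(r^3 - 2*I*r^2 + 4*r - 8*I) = (r^2 - r*(2 + I) + 2*I)/(r^2 - 4*I*r - 4)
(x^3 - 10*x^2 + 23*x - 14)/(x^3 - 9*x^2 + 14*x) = (x - 1)/x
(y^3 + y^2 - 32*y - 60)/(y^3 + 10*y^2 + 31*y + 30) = (y - 6)/(y + 3)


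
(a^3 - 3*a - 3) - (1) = a^3 - 3*a - 4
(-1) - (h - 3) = 2 - h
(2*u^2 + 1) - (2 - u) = 2*u^2 + u - 1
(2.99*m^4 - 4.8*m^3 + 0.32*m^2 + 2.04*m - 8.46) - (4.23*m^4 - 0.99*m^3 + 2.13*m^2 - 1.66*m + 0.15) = -1.24*m^4 - 3.81*m^3 - 1.81*m^2 + 3.7*m - 8.61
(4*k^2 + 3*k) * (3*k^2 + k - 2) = 12*k^4 + 13*k^3 - 5*k^2 - 6*k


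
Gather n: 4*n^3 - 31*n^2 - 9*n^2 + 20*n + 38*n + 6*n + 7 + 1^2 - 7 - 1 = 4*n^3 - 40*n^2 + 64*n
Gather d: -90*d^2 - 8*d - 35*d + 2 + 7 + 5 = -90*d^2 - 43*d + 14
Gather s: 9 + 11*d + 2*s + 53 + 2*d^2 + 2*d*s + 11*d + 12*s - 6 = 2*d^2 + 22*d + s*(2*d + 14) + 56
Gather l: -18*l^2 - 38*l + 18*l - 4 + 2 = -18*l^2 - 20*l - 2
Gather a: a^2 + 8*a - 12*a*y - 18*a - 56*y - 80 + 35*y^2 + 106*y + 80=a^2 + a*(-12*y - 10) + 35*y^2 + 50*y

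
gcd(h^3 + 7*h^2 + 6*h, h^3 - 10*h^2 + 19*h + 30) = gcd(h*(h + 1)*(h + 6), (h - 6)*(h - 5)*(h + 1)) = h + 1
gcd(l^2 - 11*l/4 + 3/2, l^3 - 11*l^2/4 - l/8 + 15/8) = 1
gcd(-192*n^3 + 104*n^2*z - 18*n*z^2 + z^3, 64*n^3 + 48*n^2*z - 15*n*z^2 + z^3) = -8*n + z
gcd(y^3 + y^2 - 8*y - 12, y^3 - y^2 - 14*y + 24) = y - 3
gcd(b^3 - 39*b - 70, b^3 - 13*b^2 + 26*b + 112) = b^2 - 5*b - 14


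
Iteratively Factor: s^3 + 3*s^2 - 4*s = (s - 1)*(s^2 + 4*s) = (s - 1)*(s + 4)*(s)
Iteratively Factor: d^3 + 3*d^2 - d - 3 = (d + 1)*(d^2 + 2*d - 3) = (d + 1)*(d + 3)*(d - 1)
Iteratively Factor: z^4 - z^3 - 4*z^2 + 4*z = (z)*(z^3 - z^2 - 4*z + 4) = z*(z + 2)*(z^2 - 3*z + 2) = z*(z - 2)*(z + 2)*(z - 1)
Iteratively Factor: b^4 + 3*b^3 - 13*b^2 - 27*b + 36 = (b - 3)*(b^3 + 6*b^2 + 5*b - 12) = (b - 3)*(b - 1)*(b^2 + 7*b + 12) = (b - 3)*(b - 1)*(b + 3)*(b + 4)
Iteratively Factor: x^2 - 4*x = (x)*(x - 4)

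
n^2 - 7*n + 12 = (n - 4)*(n - 3)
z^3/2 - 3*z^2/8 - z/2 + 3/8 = (z/2 + 1/2)*(z - 1)*(z - 3/4)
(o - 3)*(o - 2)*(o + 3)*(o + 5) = o^4 + 3*o^3 - 19*o^2 - 27*o + 90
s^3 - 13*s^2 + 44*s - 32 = (s - 8)*(s - 4)*(s - 1)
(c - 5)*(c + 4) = c^2 - c - 20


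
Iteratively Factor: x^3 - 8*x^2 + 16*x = (x - 4)*(x^2 - 4*x) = (x - 4)^2*(x)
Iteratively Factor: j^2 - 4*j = (j)*(j - 4)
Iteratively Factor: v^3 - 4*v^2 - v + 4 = (v + 1)*(v^2 - 5*v + 4) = (v - 1)*(v + 1)*(v - 4)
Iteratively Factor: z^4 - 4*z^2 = (z)*(z^3 - 4*z) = z*(z + 2)*(z^2 - 2*z) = z*(z - 2)*(z + 2)*(z)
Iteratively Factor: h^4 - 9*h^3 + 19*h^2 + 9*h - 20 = (h - 5)*(h^3 - 4*h^2 - h + 4) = (h - 5)*(h - 4)*(h^2 - 1) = (h - 5)*(h - 4)*(h + 1)*(h - 1)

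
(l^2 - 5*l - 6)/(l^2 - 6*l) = (l + 1)/l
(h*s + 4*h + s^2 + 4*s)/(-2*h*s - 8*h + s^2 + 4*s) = (h + s)/(-2*h + s)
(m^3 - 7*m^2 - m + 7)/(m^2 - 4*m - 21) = (m^2 - 1)/(m + 3)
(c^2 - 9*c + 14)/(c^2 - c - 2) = (c - 7)/(c + 1)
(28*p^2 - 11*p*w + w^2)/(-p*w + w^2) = (-28*p^2 + 11*p*w - w^2)/(w*(p - w))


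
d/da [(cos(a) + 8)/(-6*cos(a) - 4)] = -11*sin(a)/(3*cos(a) + 2)^2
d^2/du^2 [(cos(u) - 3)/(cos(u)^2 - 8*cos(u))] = (-(cos(u) - 8)^2*cos(u)^3 + 2*(cos(u) - 8)*(12*cos(u) - 9*cos(2*u) + cos(3*u) + 2)*cos(u) + 8*(cos(u) - 4)^2*(cos(u) - 3)*sin(u)^2)/((cos(u) - 8)^3*cos(u)^3)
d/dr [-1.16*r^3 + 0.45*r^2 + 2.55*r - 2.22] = -3.48*r^2 + 0.9*r + 2.55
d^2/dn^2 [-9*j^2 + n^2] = 2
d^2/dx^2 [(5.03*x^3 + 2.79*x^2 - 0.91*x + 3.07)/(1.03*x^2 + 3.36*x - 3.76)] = (5.6843418860808e-14*x^4 + 131.291642*x^3 - 296.909598*x^2 + 469.275216*x + 148.991792)/(1.092727*x^6 + 10.693872*x^5 + 22.917912*x^4 - 40.142592*x^3 - 83.661504*x^2 + 142.507008*x - 53.157376)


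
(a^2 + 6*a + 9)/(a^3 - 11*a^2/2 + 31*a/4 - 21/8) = 8*(a^2 + 6*a + 9)/(8*a^3 - 44*a^2 + 62*a - 21)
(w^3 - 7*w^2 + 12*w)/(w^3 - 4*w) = (w^2 - 7*w + 12)/(w^2 - 4)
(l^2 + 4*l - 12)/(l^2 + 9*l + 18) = (l - 2)/(l + 3)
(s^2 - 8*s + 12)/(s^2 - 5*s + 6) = (s - 6)/(s - 3)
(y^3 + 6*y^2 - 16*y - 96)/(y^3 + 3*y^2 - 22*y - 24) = (y + 4)/(y + 1)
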